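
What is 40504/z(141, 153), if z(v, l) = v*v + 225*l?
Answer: 20252/27153 ≈ 0.74585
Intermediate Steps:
z(v, l) = v² + 225*l
40504/z(141, 153) = 40504/(141² + 225*153) = 40504/(19881 + 34425) = 40504/54306 = 40504*(1/54306) = 20252/27153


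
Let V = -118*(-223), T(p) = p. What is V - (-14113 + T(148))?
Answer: 40279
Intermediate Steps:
V = 26314
V - (-14113 + T(148)) = 26314 - (-14113 + 148) = 26314 - 1*(-13965) = 26314 + 13965 = 40279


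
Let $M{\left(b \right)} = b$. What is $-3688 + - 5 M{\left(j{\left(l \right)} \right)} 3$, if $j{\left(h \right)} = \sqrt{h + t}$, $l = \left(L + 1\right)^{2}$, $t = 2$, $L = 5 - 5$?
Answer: $-3688 - 15 \sqrt{3} \approx -3714.0$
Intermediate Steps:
$L = 0$ ($L = 5 - 5 = 0$)
$l = 1$ ($l = \left(0 + 1\right)^{2} = 1^{2} = 1$)
$j{\left(h \right)} = \sqrt{2 + h}$ ($j{\left(h \right)} = \sqrt{h + 2} = \sqrt{2 + h}$)
$-3688 + - 5 M{\left(j{\left(l \right)} \right)} 3 = -3688 + - 5 \sqrt{2 + 1} \cdot 3 = -3688 + - 5 \sqrt{3} \cdot 3 = -3688 - 15 \sqrt{3}$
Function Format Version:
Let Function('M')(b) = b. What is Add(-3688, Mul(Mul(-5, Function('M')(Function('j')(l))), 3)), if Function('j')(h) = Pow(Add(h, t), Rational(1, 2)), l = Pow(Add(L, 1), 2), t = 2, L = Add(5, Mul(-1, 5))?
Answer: Add(-3688, Mul(-15, Pow(3, Rational(1, 2)))) ≈ -3714.0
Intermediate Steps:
L = 0 (L = Add(5, -5) = 0)
l = 1 (l = Pow(Add(0, 1), 2) = Pow(1, 2) = 1)
Function('j')(h) = Pow(Add(2, h), Rational(1, 2)) (Function('j')(h) = Pow(Add(h, 2), Rational(1, 2)) = Pow(Add(2, h), Rational(1, 2)))
Add(-3688, Mul(Mul(-5, Function('M')(Function('j')(l))), 3)) = Add(-3688, Mul(Mul(-5, Pow(Add(2, 1), Rational(1, 2))), 3)) = Add(-3688, Mul(Mul(-5, Pow(3, Rational(1, 2))), 3)) = Add(-3688, Mul(-15, Pow(3, Rational(1, 2))))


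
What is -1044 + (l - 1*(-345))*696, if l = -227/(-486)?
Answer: 19391488/81 ≈ 2.3940e+5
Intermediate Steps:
l = 227/486 (l = -227*(-1/486) = 227/486 ≈ 0.46708)
-1044 + (l - 1*(-345))*696 = -1044 + (227/486 - 1*(-345))*696 = -1044 + (227/486 + 345)*696 = -1044 + (167897/486)*696 = -1044 + 19476052/81 = 19391488/81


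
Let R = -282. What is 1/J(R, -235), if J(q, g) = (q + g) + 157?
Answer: -1/360 ≈ -0.0027778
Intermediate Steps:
J(q, g) = 157 + g + q (J(q, g) = (g + q) + 157 = 157 + g + q)
1/J(R, -235) = 1/(157 - 235 - 282) = 1/(-360) = -1/360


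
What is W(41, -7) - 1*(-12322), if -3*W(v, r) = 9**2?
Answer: 12295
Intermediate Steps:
W(v, r) = -27 (W(v, r) = -1/3*9**2 = -1/3*81 = -27)
W(41, -7) - 1*(-12322) = -27 - 1*(-12322) = -27 + 12322 = 12295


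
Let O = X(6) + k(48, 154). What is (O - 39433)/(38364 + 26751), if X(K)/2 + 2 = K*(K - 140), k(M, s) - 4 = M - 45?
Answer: -41038/65115 ≈ -0.63024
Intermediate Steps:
k(M, s) = -41 + M (k(M, s) = 4 + (M - 45) = 4 + (-45 + M) = -41 + M)
X(K) = -4 + 2*K*(-140 + K) (X(K) = -4 + 2*(K*(K - 140)) = -4 + 2*(K*(-140 + K)) = -4 + 2*K*(-140 + K))
O = -1605 (O = (-4 - 280*6 + 2*6²) + (-41 + 48) = (-4 - 1680 + 2*36) + 7 = (-4 - 1680 + 72) + 7 = -1612 + 7 = -1605)
(O - 39433)/(38364 + 26751) = (-1605 - 39433)/(38364 + 26751) = -41038/65115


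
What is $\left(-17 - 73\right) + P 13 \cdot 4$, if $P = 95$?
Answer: $4850$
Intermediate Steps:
$\left(-17 - 73\right) + P 13 \cdot 4 = \left(-17 - 73\right) + 95 \cdot 13 \cdot 4 = -90 + 95 \cdot 52 = -90 + 4940 = 4850$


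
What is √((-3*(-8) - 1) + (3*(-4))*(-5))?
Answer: √83 ≈ 9.1104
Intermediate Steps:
√((-3*(-8) - 1) + (3*(-4))*(-5)) = √((24 - 1) - 12*(-5)) = √(23 + 60) = √83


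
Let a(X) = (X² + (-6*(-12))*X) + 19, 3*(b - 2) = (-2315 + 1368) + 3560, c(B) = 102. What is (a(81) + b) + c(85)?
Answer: 13387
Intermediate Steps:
b = 873 (b = 2 + ((-2315 + 1368) + 3560)/3 = 2 + (-947 + 3560)/3 = 2 + (⅓)*2613 = 2 + 871 = 873)
a(X) = 19 + X² + 72*X (a(X) = (X² + 72*X) + 19 = 19 + X² + 72*X)
(a(81) + b) + c(85) = ((19 + 81² + 72*81) + 873) + 102 = ((19 + 6561 + 5832) + 873) + 102 = (12412 + 873) + 102 = 13285 + 102 = 13387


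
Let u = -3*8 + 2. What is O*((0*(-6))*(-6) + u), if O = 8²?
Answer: -1408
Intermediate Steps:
u = -22 (u = -24 + 2 = -22)
O = 64
O*((0*(-6))*(-6) + u) = 64*((0*(-6))*(-6) - 22) = 64*(0*(-6) - 22) = 64*(0 - 22) = 64*(-22) = -1408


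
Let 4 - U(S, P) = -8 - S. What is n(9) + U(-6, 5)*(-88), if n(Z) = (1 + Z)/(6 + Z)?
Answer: -1582/3 ≈ -527.33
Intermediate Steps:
U(S, P) = 12 + S (U(S, P) = 4 - (-8 - S) = 4 + (8 + S) = 12 + S)
n(Z) = (1 + Z)/(6 + Z)
n(9) + U(-6, 5)*(-88) = (1 + 9)/(6 + 9) + (12 - 6)*(-88) = 10/15 + 6*(-88) = (1/15)*10 - 528 = 2/3 - 528 = -1582/3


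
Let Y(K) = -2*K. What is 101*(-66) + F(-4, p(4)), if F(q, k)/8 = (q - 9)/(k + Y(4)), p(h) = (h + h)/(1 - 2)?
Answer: -13319/2 ≈ -6659.5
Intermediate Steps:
p(h) = -2*h (p(h) = (2*h)/(-1) = (2*h)*(-1) = -2*h)
F(q, k) = 8*(-9 + q)/(-8 + k) (F(q, k) = 8*((q - 9)/(k - 2*4)) = 8*((-9 + q)/(k - 8)) = 8*((-9 + q)/(-8 + k)) = 8*(-9 + q)/(-8 + k))
101*(-66) + F(-4, p(4)) = 101*(-66) + 8*(-9 - 4)/(-8 - 2*4) = -6666 + 8*(-13)/(-8 - 8) = -6666 + 8*(-13)/(-16) = -6666 + 8*(-1/16)*(-13) = -6666 + 13/2 = -13319/2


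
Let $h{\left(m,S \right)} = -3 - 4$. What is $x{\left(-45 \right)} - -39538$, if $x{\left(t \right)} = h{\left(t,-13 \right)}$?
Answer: $39531$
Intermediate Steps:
$h{\left(m,S \right)} = -7$ ($h{\left(m,S \right)} = -3 - 4 = -7$)
$x{\left(t \right)} = -7$
$x{\left(-45 \right)} - -39538 = -7 - -39538 = -7 + 39538 = 39531$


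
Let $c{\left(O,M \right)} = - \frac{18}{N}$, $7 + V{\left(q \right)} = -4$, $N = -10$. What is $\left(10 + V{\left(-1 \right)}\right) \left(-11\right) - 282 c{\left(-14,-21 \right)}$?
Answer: $- \frac{2483}{5} \approx -496.6$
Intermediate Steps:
$V{\left(q \right)} = -11$ ($V{\left(q \right)} = -7 - 4 = -11$)
$c{\left(O,M \right)} = \frac{9}{5}$ ($c{\left(O,M \right)} = - \frac{18}{-10} = \left(-18\right) \left(- \frac{1}{10}\right) = \frac{9}{5}$)
$\left(10 + V{\left(-1 \right)}\right) \left(-11\right) - 282 c{\left(-14,-21 \right)} = \left(10 - 11\right) \left(-11\right) - \frac{2538}{5} = \left(-1\right) \left(-11\right) - \frac{2538}{5} = 11 - \frac{2538}{5} = - \frac{2483}{5}$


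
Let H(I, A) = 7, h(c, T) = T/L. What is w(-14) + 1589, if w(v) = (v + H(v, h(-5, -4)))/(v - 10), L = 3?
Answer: 38143/24 ≈ 1589.3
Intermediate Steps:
h(c, T) = T/3
w(v) = (7 + v)/(-10 + v) (w(v) = (v + 7)/(v - 10) = (7 + v)/(-10 + v))
w(-14) + 1589 = (7 - 14)/(-10 - 14) + 1589 = -7/(-24) + 1589 = -1/24*(-7) + 1589 = 7/24 + 1589 = 38143/24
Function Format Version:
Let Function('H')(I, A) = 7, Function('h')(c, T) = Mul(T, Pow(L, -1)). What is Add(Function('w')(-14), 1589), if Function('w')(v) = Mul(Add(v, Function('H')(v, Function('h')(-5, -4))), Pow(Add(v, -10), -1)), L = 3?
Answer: Rational(38143, 24) ≈ 1589.3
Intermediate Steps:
Function('h')(c, T) = Mul(Rational(1, 3), T) (Function('h')(c, T) = Mul(T, Pow(3, -1)) = Mul(T, Rational(1, 3)) = Mul(Rational(1, 3), T))
Function('w')(v) = Mul(Pow(Add(-10, v), -1), Add(7, v)) (Function('w')(v) = Mul(Add(v, 7), Pow(Add(v, -10), -1)) = Mul(Add(7, v), Pow(Add(-10, v), -1)) = Mul(Pow(Add(-10, v), -1), Add(7, v)))
Add(Function('w')(-14), 1589) = Add(Mul(Pow(Add(-10, -14), -1), Add(7, -14)), 1589) = Add(Mul(Pow(-24, -1), -7), 1589) = Add(Mul(Rational(-1, 24), -7), 1589) = Add(Rational(7, 24), 1589) = Rational(38143, 24)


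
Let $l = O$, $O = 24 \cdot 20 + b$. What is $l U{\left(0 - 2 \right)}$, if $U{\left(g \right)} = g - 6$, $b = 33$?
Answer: $-4104$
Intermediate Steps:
$O = 513$ ($O = 24 \cdot 20 + 33 = 480 + 33 = 513$)
$U{\left(g \right)} = -6 + g$ ($U{\left(g \right)} = g - 6 = -6 + g$)
$l = 513$
$l U{\left(0 - 2 \right)} = 513 \left(-6 + \left(0 - 2\right)\right) = 513 \left(-6 - 2\right) = 513 \left(-8\right) = -4104$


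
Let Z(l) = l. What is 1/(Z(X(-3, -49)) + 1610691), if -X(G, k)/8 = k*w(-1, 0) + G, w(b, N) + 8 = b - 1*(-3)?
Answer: 1/1608363 ≈ 6.2175e-7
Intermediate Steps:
w(b, N) = -5 + b (w(b, N) = -8 + (b - 1*(-3)) = -8 + (b + 3) = -8 + (3 + b) = -5 + b)
X(G, k) = -8*G + 48*k (X(G, k) = -8*(k*(-5 - 1) + G) = -8*(k*(-6) + G) = -8*(-6*k + G) = -8*(G - 6*k) = -8*G + 48*k)
1/(Z(X(-3, -49)) + 1610691) = 1/((-8*(-3) + 48*(-49)) + 1610691) = 1/((24 - 2352) + 1610691) = 1/(-2328 + 1610691) = 1/1608363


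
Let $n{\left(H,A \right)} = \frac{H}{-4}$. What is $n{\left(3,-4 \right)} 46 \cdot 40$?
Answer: $-1380$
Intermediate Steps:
$n{\left(H,A \right)} = - \frac{H}{4}$ ($n{\left(H,A \right)} = H \left(- \frac{1}{4}\right) = - \frac{H}{4}$)
$n{\left(3,-4 \right)} 46 \cdot 40 = \left(- \frac{1}{4}\right) 3 \cdot 46 \cdot 40 = \left(- \frac{3}{4}\right) 46 \cdot 40 = \left(- \frac{69}{2}\right) 40 = -1380$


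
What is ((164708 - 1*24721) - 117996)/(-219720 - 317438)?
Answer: -21991/537158 ≈ -0.040940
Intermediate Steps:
((164708 - 1*24721) - 117996)/(-219720 - 317438) = ((164708 - 24721) - 117996)/(-537158) = (139987 - 117996)*(-1/537158) = 21991*(-1/537158) = -21991/537158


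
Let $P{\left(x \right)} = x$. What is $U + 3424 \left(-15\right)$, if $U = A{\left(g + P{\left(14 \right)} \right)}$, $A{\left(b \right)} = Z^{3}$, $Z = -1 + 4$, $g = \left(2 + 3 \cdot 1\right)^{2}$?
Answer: $-51333$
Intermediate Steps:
$g = 25$ ($g = \left(2 + 3\right)^{2} = 5^{2} = 25$)
$Z = 3$
$A{\left(b \right)} = 27$ ($A{\left(b \right)} = 3^{3} = 27$)
$U = 27$
$U + 3424 \left(-15\right) = 27 + 3424 \left(-15\right) = 27 - 51360 = -51333$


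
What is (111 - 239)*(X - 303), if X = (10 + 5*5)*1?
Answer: 34304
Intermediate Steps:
X = 35 (X = (10 + 25)*1 = 35*1 = 35)
(111 - 239)*(X - 303) = (111 - 239)*(35 - 303) = -128*(-268) = 34304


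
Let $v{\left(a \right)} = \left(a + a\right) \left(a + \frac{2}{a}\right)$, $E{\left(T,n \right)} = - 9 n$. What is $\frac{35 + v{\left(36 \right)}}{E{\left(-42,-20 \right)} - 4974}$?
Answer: $- \frac{877}{1598} \approx -0.54881$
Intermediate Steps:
$v{\left(a \right)} = 2 a \left(a + \frac{2}{a}\right)$
$\frac{35 + v{\left(36 \right)}}{E{\left(-42,-20 \right)} - 4974} = \frac{35 + \left(4 + 2 \cdot 36^{2}\right)}{\left(-9\right) \left(-20\right) - 4974} = \frac{35 + \left(4 + 2 \cdot 1296\right)}{180 - 4974} = \frac{35 + \left(4 + 2592\right)}{-4794} = \left(35 + 2596\right) \left(- \frac{1}{4794}\right) = 2631 \left(- \frac{1}{4794}\right) = - \frac{877}{1598}$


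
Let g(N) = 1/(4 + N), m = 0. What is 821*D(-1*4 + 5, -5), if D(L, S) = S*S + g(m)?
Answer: 82921/4 ≈ 20730.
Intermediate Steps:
D(L, S) = ¼ + S² (D(L, S) = S*S + 1/(4 + 0) = S² + 1/4 = S² + ¼ = ¼ + S²)
821*D(-1*4 + 5, -5) = 821*(¼ + (-5)²) = 821*(¼ + 25) = 821*(101/4) = 82921/4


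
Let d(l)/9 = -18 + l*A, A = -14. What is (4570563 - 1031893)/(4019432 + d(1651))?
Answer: 1769335/1905622 ≈ 0.92848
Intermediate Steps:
d(l) = -162 - 126*l (d(l) = 9*(-18 + l*(-14)) = 9*(-18 - 14*l) = -162 - 126*l)
(4570563 - 1031893)/(4019432 + d(1651)) = (4570563 - 1031893)/(4019432 + (-162 - 126*1651)) = 3538670/(4019432 + (-162 - 208026)) = 3538670/(4019432 - 208188) = 3538670/3811244 = 3538670*(1/3811244) = 1769335/1905622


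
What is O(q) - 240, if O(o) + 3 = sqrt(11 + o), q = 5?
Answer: -239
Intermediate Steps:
O(o) = -3 + sqrt(11 + o)
O(q) - 240 = (-3 + sqrt(11 + 5)) - 240 = (-3 + sqrt(16)) - 240 = (-3 + 4) - 240 = 1 - 240 = -239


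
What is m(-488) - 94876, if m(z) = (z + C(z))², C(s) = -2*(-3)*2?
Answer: 131700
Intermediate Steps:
C(s) = 12 (C(s) = 6*2 = 12)
m(z) = (12 + z)² (m(z) = (z + 12)² = (12 + z)²)
m(-488) - 94876 = (12 - 488)² - 94876 = (-476)² - 94876 = 226576 - 94876 = 131700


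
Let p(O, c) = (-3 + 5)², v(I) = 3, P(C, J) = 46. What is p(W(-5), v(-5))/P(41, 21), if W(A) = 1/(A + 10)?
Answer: 2/23 ≈ 0.086957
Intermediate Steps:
W(A) = 1/(10 + A)
p(O, c) = 4 (p(O, c) = 2² = 4)
p(W(-5), v(-5))/P(41, 21) = 4/46 = 4*(1/46) = 2/23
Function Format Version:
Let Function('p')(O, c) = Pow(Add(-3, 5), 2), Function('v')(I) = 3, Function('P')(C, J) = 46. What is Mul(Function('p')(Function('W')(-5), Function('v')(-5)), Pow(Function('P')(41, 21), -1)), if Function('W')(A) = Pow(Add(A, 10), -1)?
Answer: Rational(2, 23) ≈ 0.086957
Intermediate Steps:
Function('W')(A) = Pow(Add(10, A), -1)
Function('p')(O, c) = 4 (Function('p')(O, c) = Pow(2, 2) = 4)
Mul(Function('p')(Function('W')(-5), Function('v')(-5)), Pow(Function('P')(41, 21), -1)) = Mul(4, Pow(46, -1)) = Mul(4, Rational(1, 46)) = Rational(2, 23)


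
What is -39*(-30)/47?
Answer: 1170/47 ≈ 24.894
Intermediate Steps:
-39*(-30)/47 = 1170*(1/47) = 1170/47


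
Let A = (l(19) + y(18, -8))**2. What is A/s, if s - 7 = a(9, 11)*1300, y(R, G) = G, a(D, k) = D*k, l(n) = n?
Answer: 121/128707 ≈ 0.00094012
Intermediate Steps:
s = 128707 (s = 7 + (9*11)*1300 = 7 + 99*1300 = 7 + 128700 = 128707)
A = 121 (A = (19 - 8)**2 = 11**2 = 121)
A/s = 121/128707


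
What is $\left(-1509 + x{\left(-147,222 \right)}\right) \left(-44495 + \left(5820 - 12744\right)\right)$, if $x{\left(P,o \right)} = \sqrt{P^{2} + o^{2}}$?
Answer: $77591271 - 154257 \sqrt{7877} \approx 6.3901 \cdot 10^{7}$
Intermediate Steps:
$\left(-1509 + x{\left(-147,222 \right)}\right) \left(-44495 + \left(5820 - 12744\right)\right) = \left(-1509 + \sqrt{\left(-147\right)^{2} + 222^{2}}\right) \left(-44495 + \left(5820 - 12744\right)\right) = \left(-1509 + \sqrt{21609 + 49284}\right) \left(-44495 + \left(5820 - 12744\right)\right) = \left(-1509 + \sqrt{70893}\right) \left(-44495 - 6924\right) = \left(-1509 + 3 \sqrt{7877}\right) \left(-51419\right) = 77591271 - 154257 \sqrt{7877}$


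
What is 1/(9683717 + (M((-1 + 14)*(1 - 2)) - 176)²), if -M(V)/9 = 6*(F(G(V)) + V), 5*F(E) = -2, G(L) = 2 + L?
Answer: 25/249589569 ≈ 1.0016e-7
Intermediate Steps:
F(E) = -⅖ (F(E) = (⅕)*(-2) = -⅖)
M(V) = 108/5 - 54*V (M(V) = -54*(-⅖ + V) = -9*(-12/5 + 6*V) = 108/5 - 54*V)
1/(9683717 + (M((-1 + 14)*(1 - 2)) - 176)²) = 1/(9683717 + ((108/5 - 54*(-1 + 14)*(1 - 2)) - 176)²) = 1/(9683717 + ((108/5 - 702*(-1)) - 176)²) = 1/(9683717 + ((108/5 - 54*(-13)) - 176)²) = 1/(9683717 + ((108/5 + 702) - 176)²) = 1/(9683717 + (3618/5 - 176)²) = 1/(9683717 + (2738/5)²) = 1/(9683717 + 7496644/25) = 1/(249589569/25) = 25/249589569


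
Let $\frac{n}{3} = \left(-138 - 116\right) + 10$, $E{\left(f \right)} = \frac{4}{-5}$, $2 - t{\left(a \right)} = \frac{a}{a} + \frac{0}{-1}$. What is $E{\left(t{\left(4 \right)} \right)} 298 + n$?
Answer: $- \frac{4852}{5} \approx -970.4$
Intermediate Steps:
$t{\left(a \right)} = 1$ ($t{\left(a \right)} = 2 - \left(\frac{a}{a} + \frac{0}{-1}\right) = 2 - \left(1 + 0 \left(-1\right)\right) = 2 - \left(1 + 0\right) = 2 - 1 = 1$)
$E{\left(f \right)} = - \frac{4}{5}$ ($E{\left(f \right)} = 4 \left(- \frac{1}{5}\right) = - \frac{4}{5}$)
$n = -732$ ($n = 3 \left(\left(-138 - 116\right) + 10\right) = 3 \left(-254 + 10\right) = 3 \left(-244\right) = -732$)
$E{\left(t{\left(4 \right)} \right)} 298 + n = \left(- \frac{4}{5}\right) 298 - 732 = - \frac{1192}{5} - 732 = - \frac{4852}{5}$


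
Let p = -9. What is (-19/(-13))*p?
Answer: -171/13 ≈ -13.154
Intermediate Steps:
(-19/(-13))*p = -19/(-13)*(-9) = -19*(-1/13)*(-9) = (19/13)*(-9) = -171/13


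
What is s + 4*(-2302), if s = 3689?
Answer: -5519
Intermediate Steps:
s + 4*(-2302) = 3689 + 4*(-2302) = 3689 - 9208 = -5519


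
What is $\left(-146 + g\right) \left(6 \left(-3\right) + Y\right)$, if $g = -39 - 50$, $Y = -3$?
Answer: $4935$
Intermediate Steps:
$g = -89$
$\left(-146 + g\right) \left(6 \left(-3\right) + Y\right) = \left(-146 - 89\right) \left(6 \left(-3\right) - 3\right) = - 235 \left(-18 - 3\right) = \left(-235\right) \left(-21\right) = 4935$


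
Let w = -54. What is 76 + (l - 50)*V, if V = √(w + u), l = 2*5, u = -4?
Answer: 76 - 40*I*√58 ≈ 76.0 - 304.63*I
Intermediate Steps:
l = 10
V = I*√58 (V = √(-54 - 4) = √(-58) = I*√58 ≈ 7.6158*I)
76 + (l - 50)*V = 76 + (10 - 50)*(I*√58) = 76 - 40*I*√58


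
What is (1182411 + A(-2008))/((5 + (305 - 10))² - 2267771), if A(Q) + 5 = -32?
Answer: -1182374/2177771 ≈ -0.54293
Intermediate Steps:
A(Q) = -37 (A(Q) = -5 - 32 = -37)
(1182411 + A(-2008))/((5 + (305 - 10))² - 2267771) = (1182411 - 37)/((5 + (305 - 10))² - 2267771) = 1182374/((5 + 295)² - 2267771) = 1182374/(300² - 2267771) = 1182374/(90000 - 2267771) = 1182374/(-2177771) = 1182374*(-1/2177771) = -1182374/2177771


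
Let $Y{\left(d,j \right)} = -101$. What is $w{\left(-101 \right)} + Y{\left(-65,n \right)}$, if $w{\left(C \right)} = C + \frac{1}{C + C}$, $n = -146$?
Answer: $- \frac{40805}{202} \approx -202.0$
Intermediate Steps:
$w{\left(C \right)} = C + \frac{1}{2 C}$
$w{\left(-101 \right)} + Y{\left(-65,n \right)} = \left(-101 + \frac{1}{2 \left(-101\right)}\right) - 101 = \left(-101 + \frac{1}{2} \left(- \frac{1}{101}\right)\right) - 101 = \left(-101 - \frac{1}{202}\right) - 101 = - \frac{20403}{202} - 101 = - \frac{40805}{202}$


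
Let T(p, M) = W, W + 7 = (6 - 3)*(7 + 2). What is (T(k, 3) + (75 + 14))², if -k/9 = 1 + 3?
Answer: 11881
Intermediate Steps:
k = -36 (k = -9*(1 + 3) = -9*4 = -36)
W = 20 (W = -7 + (6 - 3)*(7 + 2) = -7 + 3*9 = -7 + 27 = 20)
T(p, M) = 20
(T(k, 3) + (75 + 14))² = (20 + (75 + 14))² = (20 + 89)² = 109² = 11881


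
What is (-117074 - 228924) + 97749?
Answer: -248249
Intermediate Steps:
(-117074 - 228924) + 97749 = -345998 + 97749 = -248249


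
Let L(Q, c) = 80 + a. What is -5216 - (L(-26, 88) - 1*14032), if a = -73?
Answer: 8809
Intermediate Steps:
L(Q, c) = 7 (L(Q, c) = 80 - 73 = 7)
-5216 - (L(-26, 88) - 1*14032) = -5216 - (7 - 1*14032) = -5216 - (7 - 14032) = -5216 - 1*(-14025) = -5216 + 14025 = 8809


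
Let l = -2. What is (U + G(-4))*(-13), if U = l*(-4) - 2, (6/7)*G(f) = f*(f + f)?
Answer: -1690/3 ≈ -563.33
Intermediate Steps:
G(f) = 7*f**2/3 (G(f) = 7*(f*(f + f))/6 = 7*(f*(2*f))/6 = 7*(2*f**2)/6 = 7*f**2/3)
U = 6 (U = -2*(-4) - 2 = 8 - 2 = 6)
(U + G(-4))*(-13) = (6 + (7/3)*(-4)**2)*(-13) = (6 + (7/3)*16)*(-13) = (6 + 112/3)*(-13) = (130/3)*(-13) = -1690/3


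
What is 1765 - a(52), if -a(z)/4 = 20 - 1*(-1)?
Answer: 1849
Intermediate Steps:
a(z) = -84 (a(z) = -4*(20 - 1*(-1)) = -4*(20 + 1) = -4*21 = -84)
1765 - a(52) = 1765 - 1*(-84) = 1765 + 84 = 1849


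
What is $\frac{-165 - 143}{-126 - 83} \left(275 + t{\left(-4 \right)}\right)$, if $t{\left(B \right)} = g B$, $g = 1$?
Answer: $\frac{7588}{19} \approx 399.37$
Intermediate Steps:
$t{\left(B \right)} = B$ ($t{\left(B \right)} = 1 B = B$)
$\frac{-165 - 143}{-126 - 83} \left(275 + t{\left(-4 \right)}\right) = \frac{-165 - 143}{-126 - 83} \left(275 - 4\right) = - \frac{308}{-209} \cdot 271 = \left(-308\right) \left(- \frac{1}{209}\right) 271 = \frac{28}{19} \cdot 271 = \frac{7588}{19}$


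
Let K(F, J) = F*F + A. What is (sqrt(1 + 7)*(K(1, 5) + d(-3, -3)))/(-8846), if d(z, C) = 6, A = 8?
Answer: -15*sqrt(2)/4423 ≈ -0.0047961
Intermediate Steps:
K(F, J) = 8 + F**2 (K(F, J) = F*F + 8 = F**2 + 8 = 8 + F**2)
(sqrt(1 + 7)*(K(1, 5) + d(-3, -3)))/(-8846) = (sqrt(1 + 7)*((8 + 1**2) + 6))/(-8846) = (sqrt(8)*((8 + 1) + 6))*(-1/8846) = ((2*sqrt(2))*(9 + 6))*(-1/8846) = ((2*sqrt(2))*15)*(-1/8846) = (30*sqrt(2))*(-1/8846) = -15*sqrt(2)/4423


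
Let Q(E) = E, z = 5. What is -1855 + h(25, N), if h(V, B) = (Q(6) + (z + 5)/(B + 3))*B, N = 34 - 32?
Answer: -1839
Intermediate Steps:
N = 2
h(V, B) = B*(6 + 10/(3 + B)) (h(V, B) = (6 + (5 + 5)/(B + 3))*B = (6 + 10/(3 + B))*B = B*(6 + 10/(3 + B)))
-1855 + h(25, N) = -1855 + 2*2*(14 + 3*2)/(3 + 2) = -1855 + 2*2*(14 + 6)/5 = -1855 + 2*2*(1/5)*20 = -1855 + 16 = -1839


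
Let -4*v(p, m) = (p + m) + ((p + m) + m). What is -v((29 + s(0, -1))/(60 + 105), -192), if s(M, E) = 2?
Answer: -47489/330 ≈ -143.91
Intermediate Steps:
v(p, m) = -3*m/4 - p/2 (v(p, m) = -((p + m) + ((p + m) + m))/4 = -((m + p) + ((m + p) + m))/4 = -((m + p) + (p + 2*m))/4 = -(2*p + 3*m)/4 = -3*m/4 - p/2)
-v((29 + s(0, -1))/(60 + 105), -192) = -(-¾*(-192) - (29 + 2)/(2*(60 + 105))) = -(144 - 31/(2*165)) = -(144 - ½*31/165) = -(144 - 31/330) = -1*47489/330 = -47489/330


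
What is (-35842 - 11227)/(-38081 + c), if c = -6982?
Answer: 47069/45063 ≈ 1.0445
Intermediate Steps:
(-35842 - 11227)/(-38081 + c) = (-35842 - 11227)/(-38081 - 6982) = -47069/(-45063) = -47069*(-1/45063) = 47069/45063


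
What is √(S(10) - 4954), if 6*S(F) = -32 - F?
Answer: 11*I*√41 ≈ 70.434*I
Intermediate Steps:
S(F) = -16/3 - F/6 (S(F) = (-32 - F)/6 = -16/3 - F/6)
√(S(10) - 4954) = √((-16/3 - ⅙*10) - 4954) = √((-16/3 - 5/3) - 4954) = √(-7 - 4954) = √(-4961) = 11*I*√41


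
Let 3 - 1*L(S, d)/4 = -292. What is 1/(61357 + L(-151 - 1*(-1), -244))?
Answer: 1/62537 ≈ 1.5991e-5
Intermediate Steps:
L(S, d) = 1180 (L(S, d) = 12 - 4*(-292) = 12 + 1168 = 1180)
1/(61357 + L(-151 - 1*(-1), -244)) = 1/(61357 + 1180) = 1/62537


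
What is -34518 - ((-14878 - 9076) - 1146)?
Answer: -9418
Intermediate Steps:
-34518 - ((-14878 - 9076) - 1146) = -34518 - (-23954 - 1146) = -34518 - 1*(-25100) = -34518 + 25100 = -9418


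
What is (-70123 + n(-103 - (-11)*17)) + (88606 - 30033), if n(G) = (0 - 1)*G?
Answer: -11634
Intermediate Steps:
n(G) = -G
(-70123 + n(-103 - (-11)*17)) + (88606 - 30033) = (-70123 - (-103 - (-11)*17)) + (88606 - 30033) = (-70123 - (-103 - 1*(-187))) + 58573 = (-70123 - (-103 + 187)) + 58573 = (-70123 - 1*84) + 58573 = (-70123 - 84) + 58573 = -70207 + 58573 = -11634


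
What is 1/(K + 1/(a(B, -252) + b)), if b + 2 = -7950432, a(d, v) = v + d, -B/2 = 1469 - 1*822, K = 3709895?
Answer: 7951980/29501010842099 ≈ 2.6955e-7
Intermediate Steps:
B = -1294 (B = -2*(1469 - 1*822) = -2*(1469 - 822) = -2*647 = -1294)
a(d, v) = d + v
b = -7950434 (b = -2 - 7950432 = -7950434)
1/(K + 1/(a(B, -252) + b)) = 1/(3709895 + 1/((-1294 - 252) - 7950434)) = 1/(3709895 + 1/(-1546 - 7950434)) = 1/(3709895 + 1/(-7951980)) = 1/(3709895 - 1/7951980) = 1/(29501010842099/7951980) = 7951980/29501010842099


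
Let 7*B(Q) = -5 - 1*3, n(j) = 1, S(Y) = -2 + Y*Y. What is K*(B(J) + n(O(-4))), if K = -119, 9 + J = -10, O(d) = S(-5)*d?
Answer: 17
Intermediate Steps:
S(Y) = -2 + Y**2
O(d) = 23*d (O(d) = (-2 + (-5)**2)*d = (-2 + 25)*d = 23*d)
J = -19 (J = -9 - 10 = -19)
B(Q) = -8/7 (B(Q) = (-5 - 1*3)/7 = (-5 - 3)/7 = (1/7)*(-8) = -8/7)
K*(B(J) + n(O(-4))) = -119*(-8/7 + 1) = -119*(-1/7) = 17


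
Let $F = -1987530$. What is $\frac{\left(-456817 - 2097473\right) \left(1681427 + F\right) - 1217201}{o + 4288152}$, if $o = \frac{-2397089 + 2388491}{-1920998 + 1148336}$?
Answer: $\frac{100687467253229813}{552215351537} \approx 1.8233 \cdot 10^{5}$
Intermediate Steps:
$o = \frac{1433}{128777}$ ($o = - \frac{8598}{-772662} = \left(-8598\right) \left(- \frac{1}{772662}\right) = \frac{1433}{128777} \approx 0.011128$)
$\frac{\left(-456817 - 2097473\right) \left(1681427 + F\right) - 1217201}{o + 4288152} = \frac{\left(-456817 - 2097473\right) \left(1681427 - 1987530\right) - 1217201}{\frac{1433}{128777} + 4288152} = \frac{\left(-2554290\right) \left(-306103\right) - 1217201}{\frac{552215351537}{128777}} = \left(781875831870 - 1217201\right) \frac{128777}{552215351537} = 781874614669 \cdot \frac{128777}{552215351537} = \frac{100687467253229813}{552215351537}$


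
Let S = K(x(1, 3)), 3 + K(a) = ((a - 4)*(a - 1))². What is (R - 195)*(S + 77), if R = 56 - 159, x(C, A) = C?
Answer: -22052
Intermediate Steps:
R = -103
K(a) = -3 + (-1 + a)²*(-4 + a)² (K(a) = -3 + ((a - 4)*(a - 1))² = -3 + ((-4 + a)*(-1 + a))² = -3 + ((-1 + a)*(-4 + a))² = -3 + (-1 + a)²*(-4 + a)²)
S = -3 (S = -3 + (-1 + 1)²*(-4 + 1)² = -3 + 0²*(-3)² = -3 + 0*9 = -3 + 0 = -3)
(R - 195)*(S + 77) = (-103 - 195)*(-3 + 77) = -298*74 = -22052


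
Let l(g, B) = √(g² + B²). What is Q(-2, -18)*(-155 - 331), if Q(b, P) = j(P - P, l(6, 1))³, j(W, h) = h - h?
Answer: 0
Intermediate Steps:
l(g, B) = √(B² + g²)
j(W, h) = 0
Q(b, P) = 0 (Q(b, P) = 0³ = 0)
Q(-2, -18)*(-155 - 331) = 0*(-155 - 331) = 0*(-486) = 0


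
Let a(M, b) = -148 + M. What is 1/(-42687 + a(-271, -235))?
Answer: -1/43106 ≈ -2.3199e-5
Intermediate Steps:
1/(-42687 + a(-271, -235)) = 1/(-42687 + (-148 - 271)) = 1/(-42687 - 419) = 1/(-43106) = -1/43106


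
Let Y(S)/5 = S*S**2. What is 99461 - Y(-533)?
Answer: 757196646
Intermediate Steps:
Y(S) = 5*S**3 (Y(S) = 5*(S*S**2) = 5*S**3)
99461 - Y(-533) = 99461 - 5*(-533)**3 = 99461 - 5*(-151419437) = 99461 - 1*(-757097185) = 99461 + 757097185 = 757196646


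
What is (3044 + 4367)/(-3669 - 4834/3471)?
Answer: -25723581/12739933 ≈ -2.0191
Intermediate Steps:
(3044 + 4367)/(-3669 - 4834/3471) = 7411/(-3669 - 4834*1/3471) = 7411/(-3669 - 4834/3471) = 7411/(-12739933/3471) = 7411*(-3471/12739933) = -25723581/12739933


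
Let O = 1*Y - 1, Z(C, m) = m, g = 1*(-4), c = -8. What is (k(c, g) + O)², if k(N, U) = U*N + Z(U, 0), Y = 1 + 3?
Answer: 1225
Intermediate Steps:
g = -4
Y = 4
k(N, U) = N*U (k(N, U) = U*N + 0 = N*U + 0 = N*U)
O = 3 (O = 1*4 - 1 = 4 - 1 = 3)
(k(c, g) + O)² = (-8*(-4) + 3)² = (32 + 3)² = 35² = 1225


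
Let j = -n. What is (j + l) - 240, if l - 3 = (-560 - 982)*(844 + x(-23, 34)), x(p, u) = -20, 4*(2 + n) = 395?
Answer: -5083767/4 ≈ -1.2709e+6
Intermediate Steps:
n = 387/4 (n = -2 + (1/4)*395 = -2 + 395/4 = 387/4 ≈ 96.750)
l = -1270605 (l = 3 + (-560 - 982)*(844 - 20) = 3 - 1542*824 = 3 - 1270608 = -1270605)
j = -387/4 (j = -1*387/4 = -387/4 ≈ -96.750)
(j + l) - 240 = (-387/4 - 1270605) - 240 = -5082807/4 - 240 = -5083767/4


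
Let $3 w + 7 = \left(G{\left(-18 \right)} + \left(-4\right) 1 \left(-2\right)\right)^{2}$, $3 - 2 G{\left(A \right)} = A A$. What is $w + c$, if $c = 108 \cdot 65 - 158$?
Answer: $\frac{58447}{4} \approx 14612.0$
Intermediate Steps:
$G{\left(A \right)} = \frac{3}{2} - \frac{A^{2}}{2}$ ($G{\left(A \right)} = \frac{3}{2} - \frac{A A}{2} = \frac{3}{2} - \frac{A^{2}}{2}$)
$c = 6862$ ($c = 7020 - 158 = 6862$)
$w = \frac{30999}{4}$ ($w = - \frac{7}{3} + \frac{\left(\left(\frac{3}{2} - \frac{\left(-18\right)^{2}}{2}\right) + \left(-4\right) 1 \left(-2\right)\right)^{2}}{3} = - \frac{7}{3} + \frac{\left(\left(\frac{3}{2} - 162\right) - -8\right)^{2}}{3} = - \frac{7}{3} + \frac{\left(\left(\frac{3}{2} - 162\right) + 8\right)^{2}}{3} = - \frac{7}{3} + \frac{\left(- \frac{321}{2} + 8\right)^{2}}{3} = - \frac{7}{3} + \frac{\left(- \frac{305}{2}\right)^{2}}{3} = - \frac{7}{3} + \frac{1}{3} \cdot \frac{93025}{4} = - \frac{7}{3} + \frac{93025}{12} = \frac{30999}{4} \approx 7749.8$)
$w + c = \frac{30999}{4} + 6862 = \frac{58447}{4}$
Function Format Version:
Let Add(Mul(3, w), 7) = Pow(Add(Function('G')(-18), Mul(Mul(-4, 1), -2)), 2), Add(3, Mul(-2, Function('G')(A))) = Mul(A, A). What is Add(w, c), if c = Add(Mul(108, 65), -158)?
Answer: Rational(58447, 4) ≈ 14612.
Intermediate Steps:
Function('G')(A) = Add(Rational(3, 2), Mul(Rational(-1, 2), Pow(A, 2))) (Function('G')(A) = Add(Rational(3, 2), Mul(Rational(-1, 2), Mul(A, A))) = Add(Rational(3, 2), Mul(Rational(-1, 2), Pow(A, 2))))
c = 6862 (c = Add(7020, -158) = 6862)
w = Rational(30999, 4) (w = Add(Rational(-7, 3), Mul(Rational(1, 3), Pow(Add(Add(Rational(3, 2), Mul(Rational(-1, 2), Pow(-18, 2))), Mul(Mul(-4, 1), -2)), 2))) = Add(Rational(-7, 3), Mul(Rational(1, 3), Pow(Add(Add(Rational(3, 2), Mul(Rational(-1, 2), 324)), Mul(-4, -2)), 2))) = Add(Rational(-7, 3), Mul(Rational(1, 3), Pow(Add(Add(Rational(3, 2), -162), 8), 2))) = Add(Rational(-7, 3), Mul(Rational(1, 3), Pow(Add(Rational(-321, 2), 8), 2))) = Add(Rational(-7, 3), Mul(Rational(1, 3), Pow(Rational(-305, 2), 2))) = Add(Rational(-7, 3), Mul(Rational(1, 3), Rational(93025, 4))) = Add(Rational(-7, 3), Rational(93025, 12)) = Rational(30999, 4) ≈ 7749.8)
Add(w, c) = Add(Rational(30999, 4), 6862) = Rational(58447, 4)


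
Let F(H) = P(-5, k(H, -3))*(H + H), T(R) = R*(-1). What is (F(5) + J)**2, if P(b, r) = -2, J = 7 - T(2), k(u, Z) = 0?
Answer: 121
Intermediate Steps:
T(R) = -R
J = 9 (J = 7 - (-1)*2 = 7 - 1*(-2) = 7 + 2 = 9)
F(H) = -4*H (F(H) = -2*(H + H) = -4*H)
(F(5) + J)**2 = (-4*5 + 9)**2 = (-20 + 9)**2 = (-11)**2 = 121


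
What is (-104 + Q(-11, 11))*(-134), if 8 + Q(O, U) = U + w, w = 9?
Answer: 12328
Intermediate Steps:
Q(O, U) = 1 + U (Q(O, U) = -8 + (U + 9) = -8 + (9 + U) = 1 + U)
(-104 + Q(-11, 11))*(-134) = (-104 + (1 + 11))*(-134) = (-104 + 12)*(-134) = -92*(-134) = 12328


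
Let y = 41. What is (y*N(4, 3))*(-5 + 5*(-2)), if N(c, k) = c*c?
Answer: -9840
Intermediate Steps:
N(c, k) = c²
(y*N(4, 3))*(-5 + 5*(-2)) = (41*4²)*(-5 + 5*(-2)) = (41*16)*(-5 - 10) = 656*(-15) = -9840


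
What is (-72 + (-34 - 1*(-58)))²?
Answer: 2304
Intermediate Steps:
(-72 + (-34 - 1*(-58)))² = (-72 + (-34 + 58))² = (-72 + 24)² = (-48)² = 2304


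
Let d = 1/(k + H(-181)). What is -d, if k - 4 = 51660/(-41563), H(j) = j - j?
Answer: -41563/114592 ≈ -0.36270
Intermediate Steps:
H(j) = 0
k = 114592/41563 (k = 4 + 51660/(-41563) = 4 + 51660*(-1/41563) = 4 - 51660/41563 = 114592/41563 ≈ 2.7571)
d = 41563/114592 (d = 1/(114592/41563 + 0) = 1/(114592/41563) = 41563/114592 ≈ 0.36270)
-d = -1*41563/114592 = -41563/114592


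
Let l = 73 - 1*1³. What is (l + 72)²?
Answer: 20736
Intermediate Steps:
l = 72 (l = 73 - 1*1 = 73 - 1 = 72)
(l + 72)² = (72 + 72)² = 144² = 20736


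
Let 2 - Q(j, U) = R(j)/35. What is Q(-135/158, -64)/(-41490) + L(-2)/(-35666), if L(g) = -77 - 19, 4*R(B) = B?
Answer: 1730443321/654655707216 ≈ 0.0026433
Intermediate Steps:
R(B) = B/4
Q(j, U) = 2 - j/140 (Q(j, U) = 2 - j/4/35 = 2 - j/140)
L(g) = -96
Q(-135/158, -64)/(-41490) + L(-2)/(-35666) = (2 - (-27)/(28*158))/(-41490) - 96/(-35666) = (2 - (-27)/(28*158))*(-1/41490) - 96*(-1/35666) = (2 - 1/140*(-135/158))*(-1/41490) + 48/17833 = (2 + 27/4424)*(-1/41490) + 48/17833 = (8875/4424)*(-1/41490) + 48/17833 = -1775/36710352 + 48/17833 = 1730443321/654655707216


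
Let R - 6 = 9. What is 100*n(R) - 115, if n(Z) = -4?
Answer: -515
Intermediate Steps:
R = 15 (R = 6 + 9 = 15)
100*n(R) - 115 = 100*(-4) - 115 = -400 - 115 = -515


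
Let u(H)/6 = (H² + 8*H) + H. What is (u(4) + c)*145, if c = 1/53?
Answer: 2397865/53 ≈ 45243.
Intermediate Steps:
u(H) = 6*H² + 54*H (u(H) = 6*((H² + 8*H) + H) = 6*(H² + 9*H) = 6*H² + 54*H)
c = 1/53 ≈ 0.018868
(u(4) + c)*145 = (6*4*(9 + 4) + 1/53)*145 = (6*4*13 + 1/53)*145 = (312 + 1/53)*145 = (16537/53)*145 = 2397865/53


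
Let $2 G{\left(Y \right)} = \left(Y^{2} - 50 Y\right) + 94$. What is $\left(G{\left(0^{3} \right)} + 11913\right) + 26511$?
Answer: $38471$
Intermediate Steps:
$G{\left(Y \right)} = 47 + \frac{Y^{2}}{2} - 25 Y$ ($G{\left(Y \right)} = \frac{\left(Y^{2} - 50 Y\right) + 94}{2} = \frac{94 + Y^{2} - 50 Y}{2} = 47 + \frac{Y^{2}}{2} - 25 Y$)
$\left(G{\left(0^{3} \right)} + 11913\right) + 26511 = \left(\left(47 + \frac{\left(0^{3}\right)^{2}}{2} - 25 \cdot 0^{3}\right) + 11913\right) + 26511 = \left(\left(47 + \frac{0^{2}}{2} - 0\right) + 11913\right) + 26511 = \left(\left(47 + \frac{1}{2} \cdot 0 + 0\right) + 11913\right) + 26511 = \left(\left(47 + 0 + 0\right) + 11913\right) + 26511 = \left(47 + 11913\right) + 26511 = 11960 + 26511 = 38471$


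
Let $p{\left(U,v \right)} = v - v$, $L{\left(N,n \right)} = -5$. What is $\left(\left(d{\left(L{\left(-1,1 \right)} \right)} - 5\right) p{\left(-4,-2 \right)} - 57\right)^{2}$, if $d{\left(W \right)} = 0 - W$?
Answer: $3249$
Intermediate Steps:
$p{\left(U,v \right)} = 0$
$d{\left(W \right)} = - W$
$\left(\left(d{\left(L{\left(-1,1 \right)} \right)} - 5\right) p{\left(-4,-2 \right)} - 57\right)^{2} = \left(\left(\left(-1\right) \left(-5\right) - 5\right) 0 - 57\right)^{2} = \left(\left(5 - 5\right) 0 - 57\right)^{2} = \left(0 \cdot 0 - 57\right)^{2} = \left(0 - 57\right)^{2} = \left(-57\right)^{2} = 3249$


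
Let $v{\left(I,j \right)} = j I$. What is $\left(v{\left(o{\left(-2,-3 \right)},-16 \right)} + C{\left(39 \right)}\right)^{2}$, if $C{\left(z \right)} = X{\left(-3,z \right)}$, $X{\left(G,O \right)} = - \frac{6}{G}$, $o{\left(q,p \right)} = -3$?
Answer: $2500$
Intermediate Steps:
$C{\left(z \right)} = 2$ ($C{\left(z \right)} = - \frac{6}{-3} = \left(-6\right) \left(- \frac{1}{3}\right) = 2$)
$v{\left(I,j \right)} = I j$
$\left(v{\left(o{\left(-2,-3 \right)},-16 \right)} + C{\left(39 \right)}\right)^{2} = \left(\left(-3\right) \left(-16\right) + 2\right)^{2} = \left(48 + 2\right)^{2} = 50^{2} = 2500$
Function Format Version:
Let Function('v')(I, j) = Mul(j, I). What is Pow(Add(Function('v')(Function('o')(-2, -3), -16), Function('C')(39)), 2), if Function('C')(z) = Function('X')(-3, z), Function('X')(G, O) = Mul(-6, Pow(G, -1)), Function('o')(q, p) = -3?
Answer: 2500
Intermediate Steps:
Function('C')(z) = 2 (Function('C')(z) = Mul(-6, Pow(-3, -1)) = Mul(-6, Rational(-1, 3)) = 2)
Function('v')(I, j) = Mul(I, j)
Pow(Add(Function('v')(Function('o')(-2, -3), -16), Function('C')(39)), 2) = Pow(Add(Mul(-3, -16), 2), 2) = Pow(Add(48, 2), 2) = Pow(50, 2) = 2500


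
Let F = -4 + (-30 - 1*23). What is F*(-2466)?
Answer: 140562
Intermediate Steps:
F = -57 (F = -4 + (-30 - 23) = -4 - 53 = -57)
F*(-2466) = -57*(-2466) = 140562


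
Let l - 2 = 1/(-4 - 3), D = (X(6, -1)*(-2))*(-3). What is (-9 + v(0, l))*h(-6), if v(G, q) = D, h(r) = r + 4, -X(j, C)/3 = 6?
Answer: 234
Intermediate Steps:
X(j, C) = -18 (X(j, C) = -3*6 = -18)
D = -108 (D = -18*(-2)*(-3) = 36*(-3) = -108)
l = 13/7 (l = 2 + 1/(-4 - 3) = 2 + 1/(-7) = 2 - ⅐ = 13/7 ≈ 1.8571)
h(r) = 4 + r
v(G, q) = -108
(-9 + v(0, l))*h(-6) = (-9 - 108)*(4 - 6) = -117*(-2) = 234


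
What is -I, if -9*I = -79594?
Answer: -79594/9 ≈ -8843.8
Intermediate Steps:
I = 79594/9 (I = -1/9*(-79594) = 79594/9 ≈ 8843.8)
-I = -1*79594/9 = -79594/9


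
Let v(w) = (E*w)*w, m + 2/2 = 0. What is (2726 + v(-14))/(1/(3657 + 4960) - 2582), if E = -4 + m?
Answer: -15045282/22249093 ≈ -0.67622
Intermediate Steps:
m = -1 (m = -1 + 0 = -1)
E = -5 (E = -4 - 1 = -5)
v(w) = -5*w**2 (v(w) = (-5*w)*w = -5*w**2)
(2726 + v(-14))/(1/(3657 + 4960) - 2582) = (2726 - 5*(-14)**2)/(1/(3657 + 4960) - 2582) = (2726 - 5*196)/(1/8617 - 2582) = (2726 - 980)/(1/8617 - 2582) = 1746/(-22249093/8617) = 1746*(-8617/22249093) = -15045282/22249093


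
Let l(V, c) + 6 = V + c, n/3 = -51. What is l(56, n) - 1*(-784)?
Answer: 681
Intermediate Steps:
n = -153 (n = 3*(-51) = -153)
l(V, c) = -6 + V + c (l(V, c) = -6 + (V + c) = -6 + V + c)
l(56, n) - 1*(-784) = (-6 + 56 - 153) - 1*(-784) = -103 + 784 = 681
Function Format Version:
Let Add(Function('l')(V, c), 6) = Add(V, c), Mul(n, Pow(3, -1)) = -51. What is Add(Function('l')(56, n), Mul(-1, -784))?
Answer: 681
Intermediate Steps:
n = -153 (n = Mul(3, -51) = -153)
Function('l')(V, c) = Add(-6, V, c) (Function('l')(V, c) = Add(-6, Add(V, c)) = Add(-6, V, c))
Add(Function('l')(56, n), Mul(-1, -784)) = Add(Add(-6, 56, -153), Mul(-1, -784)) = Add(-103, 784) = 681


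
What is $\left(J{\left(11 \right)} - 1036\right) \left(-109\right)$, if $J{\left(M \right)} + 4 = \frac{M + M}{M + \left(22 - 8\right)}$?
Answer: $\frac{2831602}{25} \approx 1.1326 \cdot 10^{5}$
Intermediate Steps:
$J{\left(M \right)} = -4 + \frac{2 M}{14 + M}$ ($J{\left(M \right)} = -4 + \frac{M + M}{M + \left(22 - 8\right)} = -4 + \frac{2 M}{M + 14} = -4 + \frac{2 M}{14 + M}$)
$\left(J{\left(11 \right)} - 1036\right) \left(-109\right) = \left(\frac{2 \left(-28 - 11\right)}{14 + 11} - 1036\right) \left(-109\right) = \left(\frac{2 \left(-28 - 11\right)}{25} - 1036\right) \left(-109\right) = \left(2 \cdot \frac{1}{25} \left(-39\right) - 1036\right) \left(-109\right) = \left(- \frac{78}{25} - 1036\right) \left(-109\right) = \left(- \frac{25978}{25}\right) \left(-109\right) = \frac{2831602}{25}$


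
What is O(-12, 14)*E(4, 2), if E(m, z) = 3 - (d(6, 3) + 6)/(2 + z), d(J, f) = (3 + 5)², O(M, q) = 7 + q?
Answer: -609/2 ≈ -304.50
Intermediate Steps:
d(J, f) = 64 (d(J, f) = 8² = 64)
E(m, z) = 3 - 70/(2 + z) (E(m, z) = 3 - (64 + 6)/(2 + z) = 3 - 70/(2 + z))
O(-12, 14)*E(4, 2) = (7 + 14)*((-64 + 3*2)/(2 + 2)) = 21*((-64 + 6)/4) = 21*((¼)*(-58)) = 21*(-29/2) = -609/2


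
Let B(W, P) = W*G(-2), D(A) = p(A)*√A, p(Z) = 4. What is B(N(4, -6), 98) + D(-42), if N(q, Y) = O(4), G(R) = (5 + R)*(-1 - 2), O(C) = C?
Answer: -36 + 4*I*√42 ≈ -36.0 + 25.923*I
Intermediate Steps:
G(R) = -15 - 3*R (G(R) = (5 + R)*(-3) = -15 - 3*R)
N(q, Y) = 4
D(A) = 4*√A
B(W, P) = -9*W (B(W, P) = W*(-15 - 3*(-2)) = W*(-15 + 6) = W*(-9) = -9*W)
B(N(4, -6), 98) + D(-42) = -9*4 + 4*√(-42) = -36 + 4*(I*√42) = -36 + 4*I*√42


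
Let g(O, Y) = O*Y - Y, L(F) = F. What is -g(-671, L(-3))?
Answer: -2016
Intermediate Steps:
g(O, Y) = -Y + O*Y
-g(-671, L(-3)) = -(-3)*(-1 - 671) = -(-3)*(-672) = -1*2016 = -2016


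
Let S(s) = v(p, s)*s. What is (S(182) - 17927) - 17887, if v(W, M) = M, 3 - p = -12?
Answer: -2690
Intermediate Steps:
p = 15 (p = 3 - 1*(-12) = 3 + 12 = 15)
S(s) = s**2 (S(s) = s*s = s**2)
(S(182) - 17927) - 17887 = (182**2 - 17927) - 17887 = (33124 - 17927) - 17887 = 15197 - 17887 = -2690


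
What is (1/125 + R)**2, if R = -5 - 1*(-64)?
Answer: 54405376/15625 ≈ 3481.9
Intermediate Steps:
R = 59 (R = -5 + 64 = 59)
(1/125 + R)**2 = (1/125 + 59)**2 = (7376/125)**2 = 54405376/15625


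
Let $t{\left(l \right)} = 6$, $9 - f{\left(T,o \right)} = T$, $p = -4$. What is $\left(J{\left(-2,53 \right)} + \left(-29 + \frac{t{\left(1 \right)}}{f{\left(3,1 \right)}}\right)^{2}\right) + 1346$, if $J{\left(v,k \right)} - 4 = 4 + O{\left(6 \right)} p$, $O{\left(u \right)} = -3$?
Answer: $2150$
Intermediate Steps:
$f{\left(T,o \right)} = 9 - T$
$J{\left(v,k \right)} = 20$ ($J{\left(v,k \right)} = 4 + \left(4 - -12\right) = 4 + \left(4 + 12\right) = 4 + 16 = 20$)
$\left(J{\left(-2,53 \right)} + \left(-29 + \frac{t{\left(1 \right)}}{f{\left(3,1 \right)}}\right)^{2}\right) + 1346 = \left(20 + \left(-29 + \frac{6}{9 - 3}\right)^{2}\right) + 1346 = \left(20 + \left(-29 + \frac{6}{6}\right)^{2}\right) + 1346 = \left(20 + \left(-29 + 6 \cdot \frac{1}{6}\right)^{2}\right) + 1346 = \left(20 + \left(-29 + 1\right)^{2}\right) + 1346 = \left(20 + \left(-28\right)^{2}\right) + 1346 = \left(20 + 784\right) + 1346 = 804 + 1346 = 2150$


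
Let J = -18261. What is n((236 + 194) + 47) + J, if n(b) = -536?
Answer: -18797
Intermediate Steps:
n((236 + 194) + 47) + J = -536 - 18261 = -18797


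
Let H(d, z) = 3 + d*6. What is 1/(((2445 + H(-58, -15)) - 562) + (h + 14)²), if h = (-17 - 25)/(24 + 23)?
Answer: 2209/3776898 ≈ 0.00058487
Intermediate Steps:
H(d, z) = 3 + 6*d
h = -42/47 ≈ -0.89362
1/(((2445 + H(-58, -15)) - 562) + (h + 14)²) = 1/(((2445 + (3 + 6*(-58))) - 562) + (-42/47 + 14)²) = 1/(((2445 + (3 - 348)) - 562) + (616/47)²) = 1/(((2445 - 345) - 562) + 379456/2209) = 1/((2100 - 562) + 379456/2209) = 1/(1538 + 379456/2209) = 1/(3776898/2209) = 2209/3776898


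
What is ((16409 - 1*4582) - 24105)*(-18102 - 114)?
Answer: 223656048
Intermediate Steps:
((16409 - 1*4582) - 24105)*(-18102 - 114) = ((16409 - 4582) - 24105)*(-18216) = (11827 - 24105)*(-18216) = -12278*(-18216) = 223656048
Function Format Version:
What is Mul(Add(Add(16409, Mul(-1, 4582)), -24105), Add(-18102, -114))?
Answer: 223656048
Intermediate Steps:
Mul(Add(Add(16409, Mul(-1, 4582)), -24105), Add(-18102, -114)) = Mul(Add(Add(16409, -4582), -24105), -18216) = Mul(Add(11827, -24105), -18216) = Mul(-12278, -18216) = 223656048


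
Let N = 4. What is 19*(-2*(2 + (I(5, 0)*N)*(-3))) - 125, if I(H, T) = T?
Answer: -201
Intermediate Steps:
19*(-2*(2 + (I(5, 0)*N)*(-3))) - 125 = 19*(-2*(2 + (0*4)*(-3))) - 125 = 19*(-2*(2 + 0*(-3))) - 125 = 19*(-2*(2 + 0)) - 125 = 19*(-2*2) - 125 = 19*(-4) - 125 = -76 - 125 = -201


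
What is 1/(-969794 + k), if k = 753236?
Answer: -1/216558 ≈ -4.6177e-6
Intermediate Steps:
1/(-969794 + k) = 1/(-969794 + 753236) = 1/(-216558) = -1/216558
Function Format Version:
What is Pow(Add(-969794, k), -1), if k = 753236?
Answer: Rational(-1, 216558) ≈ -4.6177e-6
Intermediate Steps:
Pow(Add(-969794, k), -1) = Pow(Add(-969794, 753236), -1) = Pow(-216558, -1) = Rational(-1, 216558)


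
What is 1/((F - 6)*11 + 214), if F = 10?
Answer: 1/258 ≈ 0.0038760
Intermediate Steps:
1/((F - 6)*11 + 214) = 1/((10 - 6)*11 + 214) = 1/(4*11 + 214) = 1/(44 + 214) = 1/258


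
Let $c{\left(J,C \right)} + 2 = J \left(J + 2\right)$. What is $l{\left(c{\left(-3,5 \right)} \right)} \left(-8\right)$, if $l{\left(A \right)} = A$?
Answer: $-8$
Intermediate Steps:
$c{\left(J,C \right)} = -2 + J \left(2 + J\right)$ ($c{\left(J,C \right)} = -2 + J \left(J + 2\right) = -2 + J \left(2 + J\right)$)
$l{\left(c{\left(-3,5 \right)} \right)} \left(-8\right) = \left(-2 + \left(-3\right)^{2} + 2 \left(-3\right)\right) \left(-8\right) = \left(-2 + 9 - 6\right) \left(-8\right) = 1 \left(-8\right) = -8$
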